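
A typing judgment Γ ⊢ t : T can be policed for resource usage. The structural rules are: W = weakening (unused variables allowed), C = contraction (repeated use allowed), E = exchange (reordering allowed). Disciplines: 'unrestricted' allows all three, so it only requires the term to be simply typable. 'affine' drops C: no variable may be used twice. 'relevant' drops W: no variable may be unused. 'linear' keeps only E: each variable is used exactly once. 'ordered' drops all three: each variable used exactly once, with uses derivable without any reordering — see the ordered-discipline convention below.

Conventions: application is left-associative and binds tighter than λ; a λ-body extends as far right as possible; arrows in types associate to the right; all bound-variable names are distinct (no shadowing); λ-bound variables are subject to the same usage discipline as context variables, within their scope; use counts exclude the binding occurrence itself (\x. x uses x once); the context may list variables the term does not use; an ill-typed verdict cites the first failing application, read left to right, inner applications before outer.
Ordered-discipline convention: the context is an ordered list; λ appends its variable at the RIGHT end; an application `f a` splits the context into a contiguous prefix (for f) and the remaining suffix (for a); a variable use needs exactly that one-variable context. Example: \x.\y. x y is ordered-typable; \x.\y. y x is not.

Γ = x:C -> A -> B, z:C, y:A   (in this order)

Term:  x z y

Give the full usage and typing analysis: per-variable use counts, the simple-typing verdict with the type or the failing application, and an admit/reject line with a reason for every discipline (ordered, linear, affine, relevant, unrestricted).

counts: x ×1, z ×1, y ×1
use order (left to right): x, z, y
typing: the term checks, with type B
ordered ✓ (single-use (x, z, y), ordered derivation ok)
linear ✓ (exactly-once usage across x, z, y)
affine ✓ (at most one use each (x, z, y))
relevant ✓ (at least one use each (x, z, y))
unrestricted ✓ (typability at B is all that's needed)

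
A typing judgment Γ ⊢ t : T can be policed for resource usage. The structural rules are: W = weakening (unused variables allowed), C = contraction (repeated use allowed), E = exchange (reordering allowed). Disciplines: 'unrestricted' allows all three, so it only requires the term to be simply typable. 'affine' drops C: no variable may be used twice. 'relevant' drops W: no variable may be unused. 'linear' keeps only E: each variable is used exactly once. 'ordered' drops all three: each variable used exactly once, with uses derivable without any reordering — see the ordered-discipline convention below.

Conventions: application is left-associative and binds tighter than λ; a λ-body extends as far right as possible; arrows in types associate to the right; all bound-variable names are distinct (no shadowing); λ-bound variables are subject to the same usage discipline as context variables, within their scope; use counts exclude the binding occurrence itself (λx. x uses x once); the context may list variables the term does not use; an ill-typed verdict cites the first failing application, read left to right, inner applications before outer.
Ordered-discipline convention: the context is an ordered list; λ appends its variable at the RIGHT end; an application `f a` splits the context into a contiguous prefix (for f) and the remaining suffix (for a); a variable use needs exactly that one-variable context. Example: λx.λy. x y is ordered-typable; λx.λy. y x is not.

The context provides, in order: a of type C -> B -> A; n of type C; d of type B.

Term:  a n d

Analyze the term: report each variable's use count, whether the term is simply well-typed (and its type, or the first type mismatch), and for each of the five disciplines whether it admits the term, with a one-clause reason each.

counts: a: 1×; n: 1×; d: 1×
uses in reading order: a, n, d
typing: ✓ — A
ordered: ✓ — a, n, d: once each, no exchange needed
linear: ✓ — single use per variable (a, n, d)
affine: ✓ — at most one use each (a, n, d)
relevant: ✓ — at least one use each (a, n, d)
unrestricted: ✓ — type-checks (A) and nothing is barred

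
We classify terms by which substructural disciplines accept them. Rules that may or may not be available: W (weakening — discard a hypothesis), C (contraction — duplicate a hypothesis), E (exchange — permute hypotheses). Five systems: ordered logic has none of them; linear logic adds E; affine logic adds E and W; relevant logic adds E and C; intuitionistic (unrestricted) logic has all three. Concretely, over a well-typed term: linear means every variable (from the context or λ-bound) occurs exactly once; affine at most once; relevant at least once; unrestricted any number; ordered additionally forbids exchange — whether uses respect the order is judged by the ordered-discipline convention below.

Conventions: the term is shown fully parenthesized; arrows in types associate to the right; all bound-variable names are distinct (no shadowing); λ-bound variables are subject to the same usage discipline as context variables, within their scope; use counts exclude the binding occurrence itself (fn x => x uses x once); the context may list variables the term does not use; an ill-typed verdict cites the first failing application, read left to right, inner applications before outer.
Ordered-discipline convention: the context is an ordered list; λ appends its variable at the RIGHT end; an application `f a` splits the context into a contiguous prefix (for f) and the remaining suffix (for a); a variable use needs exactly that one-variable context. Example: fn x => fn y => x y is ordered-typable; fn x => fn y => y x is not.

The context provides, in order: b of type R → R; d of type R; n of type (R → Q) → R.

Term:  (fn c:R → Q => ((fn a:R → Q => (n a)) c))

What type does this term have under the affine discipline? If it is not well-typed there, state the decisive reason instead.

term : (R → Q) → R
variable uses: b ×0, d ×0, n ×1, c (bound) ×1, a (bound) ×1
order of uses: n, a, c
typing: well-typed — term : (R → Q) → R
across the five disciplines: ordered ✗, linear ✗, affine ✓, relevant ✗, unrestricted ✓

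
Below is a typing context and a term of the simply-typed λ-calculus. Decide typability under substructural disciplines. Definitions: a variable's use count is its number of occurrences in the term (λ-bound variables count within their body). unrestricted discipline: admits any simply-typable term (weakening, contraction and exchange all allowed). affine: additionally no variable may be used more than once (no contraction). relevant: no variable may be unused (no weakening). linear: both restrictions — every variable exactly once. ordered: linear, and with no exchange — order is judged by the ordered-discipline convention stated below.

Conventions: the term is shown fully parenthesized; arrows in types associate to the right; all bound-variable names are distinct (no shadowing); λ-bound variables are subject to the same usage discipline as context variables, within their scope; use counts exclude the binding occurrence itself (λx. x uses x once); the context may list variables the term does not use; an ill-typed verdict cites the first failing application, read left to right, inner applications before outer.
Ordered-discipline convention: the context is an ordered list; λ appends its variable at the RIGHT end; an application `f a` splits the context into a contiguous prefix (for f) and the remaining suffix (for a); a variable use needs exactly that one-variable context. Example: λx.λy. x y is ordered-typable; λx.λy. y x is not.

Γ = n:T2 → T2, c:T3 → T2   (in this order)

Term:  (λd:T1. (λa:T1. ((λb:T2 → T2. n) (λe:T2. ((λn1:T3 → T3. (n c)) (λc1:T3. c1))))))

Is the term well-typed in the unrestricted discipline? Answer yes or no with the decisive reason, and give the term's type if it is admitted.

no — the type mismatch rejects it
variable uses: n ×2; c ×1; d [bound] ×0; a [bound] ×0; b [bound] ×0; e [bound] ×0; n1 [bound] ×0; c1 [bound] ×1
order of uses: n, n, c, c1
typing: ill-typed: argument of type T3 → T2 where T2 is required
across the five disciplines: ordered ✗ | linear ✗ | affine ✗ | relevant ✗ | unrestricted ✗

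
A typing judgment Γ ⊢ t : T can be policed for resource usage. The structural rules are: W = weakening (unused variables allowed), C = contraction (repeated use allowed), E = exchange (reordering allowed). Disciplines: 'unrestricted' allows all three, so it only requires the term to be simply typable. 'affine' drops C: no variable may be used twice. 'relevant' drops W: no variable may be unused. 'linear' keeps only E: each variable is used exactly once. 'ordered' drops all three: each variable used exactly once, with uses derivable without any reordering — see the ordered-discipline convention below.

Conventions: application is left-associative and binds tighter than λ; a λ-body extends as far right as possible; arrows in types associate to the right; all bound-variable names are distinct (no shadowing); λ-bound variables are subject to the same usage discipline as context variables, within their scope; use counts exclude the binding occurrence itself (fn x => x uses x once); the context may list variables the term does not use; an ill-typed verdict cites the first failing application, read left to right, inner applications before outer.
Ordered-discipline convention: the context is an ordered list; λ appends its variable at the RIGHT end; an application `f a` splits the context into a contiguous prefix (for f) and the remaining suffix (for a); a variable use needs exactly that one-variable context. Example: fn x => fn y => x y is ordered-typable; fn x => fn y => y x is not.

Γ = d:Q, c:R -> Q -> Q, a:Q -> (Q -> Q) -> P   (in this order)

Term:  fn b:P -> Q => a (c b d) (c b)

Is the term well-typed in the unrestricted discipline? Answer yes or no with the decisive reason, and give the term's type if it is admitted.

no — the type mismatch rejects it
use counts: d ×1; c ×2; a ×1; b (bound) ×2
left-to-right use order: a, c, b, d, c, b
typing: ill-typed: an argument P -> Q mismatches the expected R
across the five disciplines: ordered ✗, linear ✗, affine ✗, relevant ✗, unrestricted ✗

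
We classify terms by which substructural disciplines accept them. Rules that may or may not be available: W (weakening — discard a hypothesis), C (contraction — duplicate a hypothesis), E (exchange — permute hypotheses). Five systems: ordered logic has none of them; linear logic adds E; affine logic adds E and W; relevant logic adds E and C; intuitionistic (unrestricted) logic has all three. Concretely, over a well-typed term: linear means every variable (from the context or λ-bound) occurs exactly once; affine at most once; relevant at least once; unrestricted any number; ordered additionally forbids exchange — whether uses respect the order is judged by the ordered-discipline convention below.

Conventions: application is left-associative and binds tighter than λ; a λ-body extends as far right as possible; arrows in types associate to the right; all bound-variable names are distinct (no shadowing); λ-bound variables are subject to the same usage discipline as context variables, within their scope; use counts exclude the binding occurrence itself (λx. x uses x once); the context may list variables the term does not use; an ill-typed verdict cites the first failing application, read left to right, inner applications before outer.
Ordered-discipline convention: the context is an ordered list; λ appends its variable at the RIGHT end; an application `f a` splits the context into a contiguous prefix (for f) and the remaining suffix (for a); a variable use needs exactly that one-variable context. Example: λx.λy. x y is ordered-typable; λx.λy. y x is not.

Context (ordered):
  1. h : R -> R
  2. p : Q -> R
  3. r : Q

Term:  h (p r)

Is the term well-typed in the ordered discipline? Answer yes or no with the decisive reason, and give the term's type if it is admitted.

yes — h, p, r once each; derivable with no W/C/E; term : R
variable uses: h ×1, p ×1, r ×1
order of uses: h, p, r
typing: well-typed at R
summary: ordered ✓ | linear ✓ | affine ✓ | relevant ✓ | unrestricted ✓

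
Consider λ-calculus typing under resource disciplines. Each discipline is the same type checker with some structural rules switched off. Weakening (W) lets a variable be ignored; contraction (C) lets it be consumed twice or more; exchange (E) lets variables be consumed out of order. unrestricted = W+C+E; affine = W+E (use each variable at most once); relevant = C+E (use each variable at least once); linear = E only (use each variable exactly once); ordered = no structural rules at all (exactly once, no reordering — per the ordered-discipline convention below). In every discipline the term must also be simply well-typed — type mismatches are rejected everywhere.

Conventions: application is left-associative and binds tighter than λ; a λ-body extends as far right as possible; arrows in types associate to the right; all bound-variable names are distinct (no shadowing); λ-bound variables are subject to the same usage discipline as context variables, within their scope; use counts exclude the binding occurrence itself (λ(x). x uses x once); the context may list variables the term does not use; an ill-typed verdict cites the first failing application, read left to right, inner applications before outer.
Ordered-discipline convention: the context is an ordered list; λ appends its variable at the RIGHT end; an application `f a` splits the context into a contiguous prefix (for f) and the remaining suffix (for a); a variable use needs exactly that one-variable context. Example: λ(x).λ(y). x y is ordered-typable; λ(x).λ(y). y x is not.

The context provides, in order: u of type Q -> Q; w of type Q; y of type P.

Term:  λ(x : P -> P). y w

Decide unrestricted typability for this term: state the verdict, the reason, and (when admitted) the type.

no — not simply typable
variable uses: u: 0×; w: 1×; y: 1×; x (λ-bound): 0×
left-to-right use order: y, w
typing: ill-typed: non-arrow in function slot: P
all disciplines: ordered ✗; linear ✗; affine ✗; relevant ✗; unrestricted ✗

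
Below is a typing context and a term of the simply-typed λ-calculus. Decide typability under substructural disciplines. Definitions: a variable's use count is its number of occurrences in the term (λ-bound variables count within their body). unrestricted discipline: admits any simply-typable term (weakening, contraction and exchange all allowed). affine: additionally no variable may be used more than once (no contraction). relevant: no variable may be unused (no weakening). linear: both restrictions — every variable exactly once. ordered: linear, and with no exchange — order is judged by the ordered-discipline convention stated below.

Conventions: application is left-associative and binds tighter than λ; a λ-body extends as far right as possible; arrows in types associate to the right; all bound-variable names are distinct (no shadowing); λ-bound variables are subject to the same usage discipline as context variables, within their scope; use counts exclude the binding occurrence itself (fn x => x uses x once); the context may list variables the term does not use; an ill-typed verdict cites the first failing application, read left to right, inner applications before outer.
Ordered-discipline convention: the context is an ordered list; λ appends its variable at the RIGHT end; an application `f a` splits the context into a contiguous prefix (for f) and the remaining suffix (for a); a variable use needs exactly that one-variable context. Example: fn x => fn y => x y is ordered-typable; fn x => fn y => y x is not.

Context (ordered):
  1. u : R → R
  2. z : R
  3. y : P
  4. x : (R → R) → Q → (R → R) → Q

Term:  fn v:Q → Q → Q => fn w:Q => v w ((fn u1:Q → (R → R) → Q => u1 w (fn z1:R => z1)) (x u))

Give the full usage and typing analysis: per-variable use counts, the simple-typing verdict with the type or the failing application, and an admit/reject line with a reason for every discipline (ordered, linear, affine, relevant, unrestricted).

variable uses: u=1, z=0, y=0, x=1, v [bound]=1, w [bound]=2, u1 [bound]=1, z1 [bound]=1
order of uses: v, w, u1, w, z1, x, u
typing: well-typed at (Q → Q → Q) → Q → Q
ordered: ✗ — needs contraction — w ×2; needs weakening: z, y unused
linear: ✗ — needs contraction — w ×2; needs weakening: z, y unused
affine: ✗ — needs contraction — w ×2
relevant: ✗ — needs weakening: z, y unused
unrestricted: ✓ — typability at (Q → Q → Q) → Q → Q is all that's needed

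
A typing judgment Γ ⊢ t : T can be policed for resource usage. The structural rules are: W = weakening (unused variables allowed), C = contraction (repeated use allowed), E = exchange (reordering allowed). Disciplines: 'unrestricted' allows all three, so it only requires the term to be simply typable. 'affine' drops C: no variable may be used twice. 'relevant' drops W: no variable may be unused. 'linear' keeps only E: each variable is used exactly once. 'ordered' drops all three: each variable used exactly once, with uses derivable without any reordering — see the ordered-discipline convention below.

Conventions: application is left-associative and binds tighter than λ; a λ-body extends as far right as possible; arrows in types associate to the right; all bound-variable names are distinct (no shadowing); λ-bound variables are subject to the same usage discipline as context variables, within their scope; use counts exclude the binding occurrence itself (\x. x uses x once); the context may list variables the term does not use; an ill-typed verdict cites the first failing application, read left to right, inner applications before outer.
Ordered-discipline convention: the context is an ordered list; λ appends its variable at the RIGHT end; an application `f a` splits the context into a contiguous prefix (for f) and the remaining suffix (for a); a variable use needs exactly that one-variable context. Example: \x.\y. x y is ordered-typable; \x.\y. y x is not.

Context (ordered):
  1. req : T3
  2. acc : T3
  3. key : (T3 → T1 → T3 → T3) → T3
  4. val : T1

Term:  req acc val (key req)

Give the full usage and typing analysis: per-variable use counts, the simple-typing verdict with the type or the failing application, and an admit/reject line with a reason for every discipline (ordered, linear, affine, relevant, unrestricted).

variable uses: req=2; acc=1; key=1; val=1
uses in reading order: req, acc, val, key, req
typing: ill-typed: applying a non-function (T3)
ordered ✗ (the type mismatch rejects it)
linear ✗ (not simply typable)
affine ✗ (fails simple typing)
relevant ✗ (a type mismatch blocks all five)
unrestricted ✗ (the type mismatch rejects it)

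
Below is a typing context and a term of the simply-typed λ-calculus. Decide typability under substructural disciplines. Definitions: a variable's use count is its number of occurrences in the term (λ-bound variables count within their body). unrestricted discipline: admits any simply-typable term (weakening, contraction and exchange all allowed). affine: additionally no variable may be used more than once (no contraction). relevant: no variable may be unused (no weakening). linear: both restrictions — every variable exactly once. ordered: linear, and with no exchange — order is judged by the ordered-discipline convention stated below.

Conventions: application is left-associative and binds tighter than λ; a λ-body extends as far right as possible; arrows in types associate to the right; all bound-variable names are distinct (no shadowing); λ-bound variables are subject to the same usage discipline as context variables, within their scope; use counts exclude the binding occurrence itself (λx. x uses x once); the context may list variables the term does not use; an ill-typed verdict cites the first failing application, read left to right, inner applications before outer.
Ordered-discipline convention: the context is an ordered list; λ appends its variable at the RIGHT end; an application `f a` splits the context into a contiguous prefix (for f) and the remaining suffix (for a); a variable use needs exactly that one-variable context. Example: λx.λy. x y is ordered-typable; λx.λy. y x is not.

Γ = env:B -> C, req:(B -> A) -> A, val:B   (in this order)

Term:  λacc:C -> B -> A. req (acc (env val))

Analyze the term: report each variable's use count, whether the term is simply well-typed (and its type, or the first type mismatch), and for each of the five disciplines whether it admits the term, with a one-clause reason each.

counts: env ×1; req ×1; val ×1; acc (λ-bound) ×1
left-to-right use order: req, acc, env, val
typing: well-typed — term : (C -> B -> A) -> A
ordered: ✗, no ordered split (uses run req, acc, env, val)
linear: ✓, single use per variable (env, req, val, acc)
affine: ✓, none of env, req, val, acc used more than once
relevant: ✓, every one of env, req, val, acc appears
unrestricted: ✓, well-typed at (C -> B -> A) -> A; no restrictions here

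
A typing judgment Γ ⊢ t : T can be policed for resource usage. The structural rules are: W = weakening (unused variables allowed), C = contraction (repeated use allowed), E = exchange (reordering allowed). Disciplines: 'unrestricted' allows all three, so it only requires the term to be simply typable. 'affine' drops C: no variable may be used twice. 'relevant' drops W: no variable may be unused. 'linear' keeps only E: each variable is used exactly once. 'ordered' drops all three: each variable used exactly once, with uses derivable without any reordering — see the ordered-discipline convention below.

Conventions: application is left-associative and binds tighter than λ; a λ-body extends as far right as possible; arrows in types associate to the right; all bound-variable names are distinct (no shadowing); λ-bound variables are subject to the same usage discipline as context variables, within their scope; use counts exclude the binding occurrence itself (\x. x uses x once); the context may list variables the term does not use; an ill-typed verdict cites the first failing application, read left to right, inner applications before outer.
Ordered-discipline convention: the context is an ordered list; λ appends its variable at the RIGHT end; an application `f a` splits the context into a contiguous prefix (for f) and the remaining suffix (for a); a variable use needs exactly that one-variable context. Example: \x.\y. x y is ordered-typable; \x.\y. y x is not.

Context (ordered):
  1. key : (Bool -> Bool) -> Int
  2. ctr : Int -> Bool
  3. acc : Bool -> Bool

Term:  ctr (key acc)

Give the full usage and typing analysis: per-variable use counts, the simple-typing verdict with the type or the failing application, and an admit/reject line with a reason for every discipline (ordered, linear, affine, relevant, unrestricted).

usage: key ×1, ctr ×1, acc ×1
uses in reading order: ctr, key, acc
typing: well-typed at Bool
ordered: ✗ — no ordered split (uses run ctr, key, acc)
linear: ✓ — each of key, ctr, acc used exactly once
affine: ✓ — key, ctr, acc: no repeats, contraction unneeded
relevant: ✓ — key, ctr, acc: all used, weakening unneeded
unrestricted: ✓ — well-typed at Bool; no restrictions here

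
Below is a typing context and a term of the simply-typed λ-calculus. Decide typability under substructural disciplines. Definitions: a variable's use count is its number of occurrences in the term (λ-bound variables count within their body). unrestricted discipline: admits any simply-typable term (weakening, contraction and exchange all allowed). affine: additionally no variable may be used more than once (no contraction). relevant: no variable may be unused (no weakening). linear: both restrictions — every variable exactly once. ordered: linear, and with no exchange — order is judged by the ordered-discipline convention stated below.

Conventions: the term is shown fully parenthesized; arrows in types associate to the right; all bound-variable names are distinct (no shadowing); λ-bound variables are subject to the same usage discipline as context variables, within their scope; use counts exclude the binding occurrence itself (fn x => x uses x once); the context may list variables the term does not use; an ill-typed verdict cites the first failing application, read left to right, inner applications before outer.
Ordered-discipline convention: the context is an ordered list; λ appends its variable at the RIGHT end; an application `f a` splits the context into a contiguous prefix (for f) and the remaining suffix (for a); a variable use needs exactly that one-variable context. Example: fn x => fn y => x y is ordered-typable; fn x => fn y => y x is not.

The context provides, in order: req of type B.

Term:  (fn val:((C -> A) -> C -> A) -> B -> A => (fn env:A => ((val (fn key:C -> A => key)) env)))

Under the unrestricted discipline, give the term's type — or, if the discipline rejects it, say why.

not well-typed under unrestricted — not simply typable
use counts: req: 0; val [bound]: 1; env [bound]: 1; key [bound]: 1
use order (left to right): val, key, env
typing: ill-typed: argument of type A where B is required
across the five disciplines: ordered ✗, linear ✗, affine ✗, relevant ✗, unrestricted ✗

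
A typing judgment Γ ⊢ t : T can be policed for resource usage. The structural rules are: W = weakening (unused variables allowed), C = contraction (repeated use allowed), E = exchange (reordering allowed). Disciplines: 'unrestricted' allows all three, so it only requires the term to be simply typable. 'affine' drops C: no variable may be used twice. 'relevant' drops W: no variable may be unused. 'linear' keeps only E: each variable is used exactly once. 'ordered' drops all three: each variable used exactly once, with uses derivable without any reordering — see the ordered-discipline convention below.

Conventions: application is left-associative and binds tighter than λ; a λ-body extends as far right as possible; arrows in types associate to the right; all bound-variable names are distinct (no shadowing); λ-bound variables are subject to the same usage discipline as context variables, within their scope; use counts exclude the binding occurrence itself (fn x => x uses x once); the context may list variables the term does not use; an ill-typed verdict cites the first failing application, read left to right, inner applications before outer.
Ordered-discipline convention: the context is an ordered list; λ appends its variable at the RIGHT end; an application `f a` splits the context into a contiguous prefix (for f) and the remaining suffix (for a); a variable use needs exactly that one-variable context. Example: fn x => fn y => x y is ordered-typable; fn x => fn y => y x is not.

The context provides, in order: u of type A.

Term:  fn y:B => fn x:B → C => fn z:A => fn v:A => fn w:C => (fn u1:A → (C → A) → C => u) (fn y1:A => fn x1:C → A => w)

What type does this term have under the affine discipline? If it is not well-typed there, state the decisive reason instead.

term : B → (B → C) → A → A → C → A
use counts: u ×1; y [bound] ×0; x [bound] ×0; z [bound] ×0; v [bound] ×0; w [bound] ×1; u1 [bound] ×0; y1 [bound] ×0; x1 [bound] ×0
left-to-right use order: u, w
typing: the term checks, with type B → (B → C) → A → A → C → A
all disciplines: ordered ✗ · linear ✗ · affine ✓ · relevant ✗ · unrestricted ✓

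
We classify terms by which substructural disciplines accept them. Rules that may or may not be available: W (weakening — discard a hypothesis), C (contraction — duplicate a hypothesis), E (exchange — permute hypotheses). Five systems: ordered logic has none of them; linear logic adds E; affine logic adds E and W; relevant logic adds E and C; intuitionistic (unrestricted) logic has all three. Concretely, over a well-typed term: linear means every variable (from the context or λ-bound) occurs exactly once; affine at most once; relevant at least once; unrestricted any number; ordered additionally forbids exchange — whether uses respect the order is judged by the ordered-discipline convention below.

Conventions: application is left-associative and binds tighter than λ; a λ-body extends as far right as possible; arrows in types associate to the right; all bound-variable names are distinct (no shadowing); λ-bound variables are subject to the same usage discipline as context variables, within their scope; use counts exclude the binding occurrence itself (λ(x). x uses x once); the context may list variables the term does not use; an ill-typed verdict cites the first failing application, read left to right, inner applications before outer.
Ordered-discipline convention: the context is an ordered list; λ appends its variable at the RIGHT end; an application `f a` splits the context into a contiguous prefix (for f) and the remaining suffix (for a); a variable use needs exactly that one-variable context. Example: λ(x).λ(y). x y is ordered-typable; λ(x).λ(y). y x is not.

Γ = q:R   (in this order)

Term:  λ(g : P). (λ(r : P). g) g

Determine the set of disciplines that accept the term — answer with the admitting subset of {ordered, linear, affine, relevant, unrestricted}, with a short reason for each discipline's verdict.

admitting disciplines: unrestricted
counts: q: 0, g (λ-bound): 2, r (λ-bound): 0
uses in reading order: g, g
typing: the term checks, with type P -> P
ordered: ✗ — uses contraction: g ×2; q, r left unused
linear: ✗ — uses contraction: g ×2; q, r left unused
affine: ✗ — uses contraction: g ×2
relevant: ✗ — q, r left unused
unrestricted: ✓ — type-checks (P -> P) and nothing is barred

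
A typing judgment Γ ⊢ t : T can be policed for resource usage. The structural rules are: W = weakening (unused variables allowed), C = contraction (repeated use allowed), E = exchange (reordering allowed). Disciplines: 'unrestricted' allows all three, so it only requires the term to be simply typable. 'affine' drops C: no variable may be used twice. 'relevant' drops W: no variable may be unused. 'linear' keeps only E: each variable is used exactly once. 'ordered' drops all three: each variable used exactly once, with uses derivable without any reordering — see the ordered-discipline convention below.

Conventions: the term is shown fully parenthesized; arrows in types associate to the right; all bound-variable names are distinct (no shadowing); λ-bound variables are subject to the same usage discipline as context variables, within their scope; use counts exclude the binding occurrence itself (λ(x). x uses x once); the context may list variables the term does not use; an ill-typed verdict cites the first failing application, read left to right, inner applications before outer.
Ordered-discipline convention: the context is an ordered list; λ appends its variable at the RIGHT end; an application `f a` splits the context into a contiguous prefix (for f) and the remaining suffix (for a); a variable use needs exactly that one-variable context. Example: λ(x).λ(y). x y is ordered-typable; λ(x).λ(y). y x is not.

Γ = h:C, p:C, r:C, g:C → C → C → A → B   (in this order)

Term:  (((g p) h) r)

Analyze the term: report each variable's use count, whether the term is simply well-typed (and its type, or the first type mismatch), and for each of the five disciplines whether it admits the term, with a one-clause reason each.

counts: h=1; p=1; r=1; g=1
use order (left to right): g, p, h, r
typing: well-typed at A → B
ordered ✗ (no ordered split (uses run g, p, h, r))
linear ✓ (single use per variable (h, p, r, g))
affine ✓ (at most one use each (h, p, r, g))
relevant ✓ (none of h, p, r, g goes unused)
unrestricted ✓ (well-typed at A → B; no restrictions here)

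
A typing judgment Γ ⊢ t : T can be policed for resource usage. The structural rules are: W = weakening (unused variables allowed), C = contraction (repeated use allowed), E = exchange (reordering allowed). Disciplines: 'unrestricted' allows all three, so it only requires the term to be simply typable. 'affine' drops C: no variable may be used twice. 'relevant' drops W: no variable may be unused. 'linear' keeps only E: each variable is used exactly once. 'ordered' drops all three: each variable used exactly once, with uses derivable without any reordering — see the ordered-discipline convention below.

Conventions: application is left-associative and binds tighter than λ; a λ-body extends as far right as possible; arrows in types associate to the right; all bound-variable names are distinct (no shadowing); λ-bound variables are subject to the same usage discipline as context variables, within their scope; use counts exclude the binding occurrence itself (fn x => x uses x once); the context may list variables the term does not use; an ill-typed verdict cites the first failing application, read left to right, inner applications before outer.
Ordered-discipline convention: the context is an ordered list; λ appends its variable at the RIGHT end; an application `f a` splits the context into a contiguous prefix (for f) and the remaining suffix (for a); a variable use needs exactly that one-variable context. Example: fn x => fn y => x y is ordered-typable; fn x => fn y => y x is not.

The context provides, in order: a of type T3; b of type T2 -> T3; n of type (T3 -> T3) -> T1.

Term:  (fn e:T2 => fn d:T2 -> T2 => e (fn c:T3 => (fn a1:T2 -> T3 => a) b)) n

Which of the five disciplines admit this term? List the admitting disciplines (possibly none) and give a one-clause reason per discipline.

admitted in: none
variable uses: a: 1, b: 1, n: 1, e (λ-bound): 1, d (λ-bound): 0, c (λ-bound): 0, a1 (λ-bound): 0
use order (left to right): e, a, b, n
typing: ill-typed: applying a non-function (T2)
ordered ✗ (a type mismatch blocks all five)
linear ✗ (the type mismatch rejects it)
affine ✗ (not simply typable)
relevant ✗ (fails simple typing)
unrestricted ✗ (a type mismatch blocks all five)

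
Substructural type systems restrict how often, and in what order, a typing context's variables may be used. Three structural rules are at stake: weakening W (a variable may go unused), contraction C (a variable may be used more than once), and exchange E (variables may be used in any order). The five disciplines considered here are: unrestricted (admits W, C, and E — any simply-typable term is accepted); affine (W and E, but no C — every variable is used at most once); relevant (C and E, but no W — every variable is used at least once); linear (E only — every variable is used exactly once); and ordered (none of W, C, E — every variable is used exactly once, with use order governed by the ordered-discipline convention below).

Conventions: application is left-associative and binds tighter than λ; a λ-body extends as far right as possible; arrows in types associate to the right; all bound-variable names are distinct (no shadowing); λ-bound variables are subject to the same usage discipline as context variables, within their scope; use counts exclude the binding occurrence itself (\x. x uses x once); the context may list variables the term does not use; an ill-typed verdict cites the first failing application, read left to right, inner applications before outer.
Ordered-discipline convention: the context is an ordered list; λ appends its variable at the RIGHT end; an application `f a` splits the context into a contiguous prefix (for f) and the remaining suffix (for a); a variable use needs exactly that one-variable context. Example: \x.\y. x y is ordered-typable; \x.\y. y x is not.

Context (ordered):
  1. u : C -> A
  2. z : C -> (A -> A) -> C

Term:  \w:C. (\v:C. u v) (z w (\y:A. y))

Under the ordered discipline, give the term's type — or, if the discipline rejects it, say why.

term : C -> A
variable uses: u ×1; z ×1; w [bound] ×1; v [bound] ×1; y [bound] ×1
order of uses: u, v, z, w, y
typing: well-typed — term : C -> A
summary: ordered ✓, linear ✓, affine ✓, relevant ✓, unrestricted ✓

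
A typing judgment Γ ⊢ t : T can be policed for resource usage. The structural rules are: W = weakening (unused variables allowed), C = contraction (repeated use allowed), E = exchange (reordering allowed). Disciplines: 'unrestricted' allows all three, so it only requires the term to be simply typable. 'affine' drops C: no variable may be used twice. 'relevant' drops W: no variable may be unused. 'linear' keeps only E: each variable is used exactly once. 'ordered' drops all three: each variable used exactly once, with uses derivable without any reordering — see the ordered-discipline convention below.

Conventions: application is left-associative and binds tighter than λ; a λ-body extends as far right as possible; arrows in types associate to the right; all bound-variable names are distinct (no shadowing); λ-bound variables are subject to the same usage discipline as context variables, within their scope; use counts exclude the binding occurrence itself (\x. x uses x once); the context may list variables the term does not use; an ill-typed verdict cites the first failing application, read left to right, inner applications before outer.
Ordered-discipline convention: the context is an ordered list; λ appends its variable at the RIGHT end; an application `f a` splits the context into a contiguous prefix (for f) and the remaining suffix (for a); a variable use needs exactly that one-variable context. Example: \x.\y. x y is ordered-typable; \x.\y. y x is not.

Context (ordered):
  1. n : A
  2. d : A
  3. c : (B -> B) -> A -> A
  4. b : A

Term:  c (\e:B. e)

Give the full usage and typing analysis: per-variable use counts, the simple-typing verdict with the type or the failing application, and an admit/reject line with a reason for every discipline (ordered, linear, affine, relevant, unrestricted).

use counts: n=0, d=0, c=1, b=0, e (bound)=1
use order (left to right): c, e
typing: well-typed at A -> A
ordered: ✗, unused: n, d, b — weakening required
linear: ✗, unused: n, d, b — weakening required
affine: ✓, no duplicate uses among n, d, c, b, e
relevant: ✗, unused: n, d, b — weakening required
unrestricted: ✓, well-typed at A -> A; no restrictions here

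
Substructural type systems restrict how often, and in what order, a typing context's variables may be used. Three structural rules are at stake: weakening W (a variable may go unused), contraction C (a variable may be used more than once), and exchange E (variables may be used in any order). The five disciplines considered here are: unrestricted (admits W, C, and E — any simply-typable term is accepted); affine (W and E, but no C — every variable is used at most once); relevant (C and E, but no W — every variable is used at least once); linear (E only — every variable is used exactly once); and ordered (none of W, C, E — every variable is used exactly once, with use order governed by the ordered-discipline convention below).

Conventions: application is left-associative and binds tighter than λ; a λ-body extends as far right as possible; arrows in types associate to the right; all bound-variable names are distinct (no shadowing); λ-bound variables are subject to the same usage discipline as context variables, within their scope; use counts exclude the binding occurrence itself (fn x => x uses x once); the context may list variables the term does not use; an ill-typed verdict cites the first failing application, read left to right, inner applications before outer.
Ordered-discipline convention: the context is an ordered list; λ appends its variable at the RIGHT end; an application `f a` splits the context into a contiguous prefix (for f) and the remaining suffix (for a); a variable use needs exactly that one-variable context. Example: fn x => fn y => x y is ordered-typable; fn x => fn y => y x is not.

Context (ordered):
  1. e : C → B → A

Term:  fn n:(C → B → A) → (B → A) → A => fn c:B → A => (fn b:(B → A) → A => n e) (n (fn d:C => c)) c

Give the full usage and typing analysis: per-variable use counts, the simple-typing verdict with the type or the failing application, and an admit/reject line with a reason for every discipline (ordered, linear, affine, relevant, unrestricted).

use counts: e ×1; n [bound] ×2; c [bound] ×2; b [bound] ×0; d [bound] ×0
uses in reading order: n, e, n, c, c
typing: the term checks, with type ((C → B → A) → (B → A) → A) → (B → A) → A
ordered: ✗, uses contraction: n ×2, c ×2; needs weakening: b, d unused
linear: ✗, uses contraction: n ×2, c ×2; needs weakening: b, d unused
affine: ✗, uses contraction: n ×2, c ×2
relevant: ✗, needs weakening: b, d unused
unrestricted: ✓, well-typed at ((C → B → A) → (B → A) → A) → (B → A) → A; no restrictions here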